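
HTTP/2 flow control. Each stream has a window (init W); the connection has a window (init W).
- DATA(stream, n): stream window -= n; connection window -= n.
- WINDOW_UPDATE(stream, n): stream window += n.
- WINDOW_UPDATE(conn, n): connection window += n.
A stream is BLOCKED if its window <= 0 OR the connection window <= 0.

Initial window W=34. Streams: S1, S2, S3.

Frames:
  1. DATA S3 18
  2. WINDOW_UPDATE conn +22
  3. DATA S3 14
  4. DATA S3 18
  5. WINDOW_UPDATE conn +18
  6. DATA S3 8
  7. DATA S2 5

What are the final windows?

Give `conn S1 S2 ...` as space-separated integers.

Answer: 11 34 29 -24

Derivation:
Op 1: conn=16 S1=34 S2=34 S3=16 blocked=[]
Op 2: conn=38 S1=34 S2=34 S3=16 blocked=[]
Op 3: conn=24 S1=34 S2=34 S3=2 blocked=[]
Op 4: conn=6 S1=34 S2=34 S3=-16 blocked=[3]
Op 5: conn=24 S1=34 S2=34 S3=-16 blocked=[3]
Op 6: conn=16 S1=34 S2=34 S3=-24 blocked=[3]
Op 7: conn=11 S1=34 S2=29 S3=-24 blocked=[3]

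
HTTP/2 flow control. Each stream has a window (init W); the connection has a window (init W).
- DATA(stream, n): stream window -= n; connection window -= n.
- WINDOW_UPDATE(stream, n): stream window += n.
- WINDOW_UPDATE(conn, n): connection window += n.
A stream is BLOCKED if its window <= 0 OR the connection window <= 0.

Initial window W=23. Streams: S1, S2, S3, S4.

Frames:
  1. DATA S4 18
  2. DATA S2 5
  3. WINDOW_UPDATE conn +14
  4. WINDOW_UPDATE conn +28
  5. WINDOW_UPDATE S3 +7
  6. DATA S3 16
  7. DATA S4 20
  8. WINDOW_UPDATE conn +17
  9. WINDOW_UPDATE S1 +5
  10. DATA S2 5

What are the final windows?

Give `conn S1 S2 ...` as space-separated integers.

Answer: 18 28 13 14 -15

Derivation:
Op 1: conn=5 S1=23 S2=23 S3=23 S4=5 blocked=[]
Op 2: conn=0 S1=23 S2=18 S3=23 S4=5 blocked=[1, 2, 3, 4]
Op 3: conn=14 S1=23 S2=18 S3=23 S4=5 blocked=[]
Op 4: conn=42 S1=23 S2=18 S3=23 S4=5 blocked=[]
Op 5: conn=42 S1=23 S2=18 S3=30 S4=5 blocked=[]
Op 6: conn=26 S1=23 S2=18 S3=14 S4=5 blocked=[]
Op 7: conn=6 S1=23 S2=18 S3=14 S4=-15 blocked=[4]
Op 8: conn=23 S1=23 S2=18 S3=14 S4=-15 blocked=[4]
Op 9: conn=23 S1=28 S2=18 S3=14 S4=-15 blocked=[4]
Op 10: conn=18 S1=28 S2=13 S3=14 S4=-15 blocked=[4]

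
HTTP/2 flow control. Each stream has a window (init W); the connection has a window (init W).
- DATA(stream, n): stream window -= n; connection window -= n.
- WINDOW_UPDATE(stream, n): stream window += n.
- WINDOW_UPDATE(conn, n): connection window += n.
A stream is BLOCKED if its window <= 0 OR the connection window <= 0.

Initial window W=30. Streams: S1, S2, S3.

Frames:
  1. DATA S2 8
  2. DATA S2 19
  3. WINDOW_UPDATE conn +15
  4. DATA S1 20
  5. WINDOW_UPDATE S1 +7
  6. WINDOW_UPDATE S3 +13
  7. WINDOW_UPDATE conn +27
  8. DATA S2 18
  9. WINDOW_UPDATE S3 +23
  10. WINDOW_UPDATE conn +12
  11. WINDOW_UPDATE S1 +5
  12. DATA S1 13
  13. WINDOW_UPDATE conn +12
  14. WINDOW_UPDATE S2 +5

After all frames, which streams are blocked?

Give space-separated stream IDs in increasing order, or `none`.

Op 1: conn=22 S1=30 S2=22 S3=30 blocked=[]
Op 2: conn=3 S1=30 S2=3 S3=30 blocked=[]
Op 3: conn=18 S1=30 S2=3 S3=30 blocked=[]
Op 4: conn=-2 S1=10 S2=3 S3=30 blocked=[1, 2, 3]
Op 5: conn=-2 S1=17 S2=3 S3=30 blocked=[1, 2, 3]
Op 6: conn=-2 S1=17 S2=3 S3=43 blocked=[1, 2, 3]
Op 7: conn=25 S1=17 S2=3 S3=43 blocked=[]
Op 8: conn=7 S1=17 S2=-15 S3=43 blocked=[2]
Op 9: conn=7 S1=17 S2=-15 S3=66 blocked=[2]
Op 10: conn=19 S1=17 S2=-15 S3=66 blocked=[2]
Op 11: conn=19 S1=22 S2=-15 S3=66 blocked=[2]
Op 12: conn=6 S1=9 S2=-15 S3=66 blocked=[2]
Op 13: conn=18 S1=9 S2=-15 S3=66 blocked=[2]
Op 14: conn=18 S1=9 S2=-10 S3=66 blocked=[2]

Answer: S2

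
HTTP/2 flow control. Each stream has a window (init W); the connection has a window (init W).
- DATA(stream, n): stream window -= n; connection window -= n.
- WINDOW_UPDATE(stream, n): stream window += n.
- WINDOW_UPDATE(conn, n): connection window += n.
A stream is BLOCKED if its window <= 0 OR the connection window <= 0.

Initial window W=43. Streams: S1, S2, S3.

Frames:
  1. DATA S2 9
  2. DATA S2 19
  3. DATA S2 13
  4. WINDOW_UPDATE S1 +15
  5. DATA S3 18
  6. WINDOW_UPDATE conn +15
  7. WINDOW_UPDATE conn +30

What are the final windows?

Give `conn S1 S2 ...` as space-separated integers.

Op 1: conn=34 S1=43 S2=34 S3=43 blocked=[]
Op 2: conn=15 S1=43 S2=15 S3=43 blocked=[]
Op 3: conn=2 S1=43 S2=2 S3=43 blocked=[]
Op 4: conn=2 S1=58 S2=2 S3=43 blocked=[]
Op 5: conn=-16 S1=58 S2=2 S3=25 blocked=[1, 2, 3]
Op 6: conn=-1 S1=58 S2=2 S3=25 blocked=[1, 2, 3]
Op 7: conn=29 S1=58 S2=2 S3=25 blocked=[]

Answer: 29 58 2 25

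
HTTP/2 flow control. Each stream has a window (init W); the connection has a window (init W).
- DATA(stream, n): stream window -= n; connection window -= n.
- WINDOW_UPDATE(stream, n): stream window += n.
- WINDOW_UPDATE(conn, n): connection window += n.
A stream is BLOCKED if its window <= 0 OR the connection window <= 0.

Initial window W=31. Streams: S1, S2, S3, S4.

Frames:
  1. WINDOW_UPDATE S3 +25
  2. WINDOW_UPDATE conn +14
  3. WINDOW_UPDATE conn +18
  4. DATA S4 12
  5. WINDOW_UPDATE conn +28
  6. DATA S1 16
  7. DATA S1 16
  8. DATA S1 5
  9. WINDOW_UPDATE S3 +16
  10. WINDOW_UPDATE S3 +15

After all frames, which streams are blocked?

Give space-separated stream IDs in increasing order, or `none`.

Op 1: conn=31 S1=31 S2=31 S3=56 S4=31 blocked=[]
Op 2: conn=45 S1=31 S2=31 S3=56 S4=31 blocked=[]
Op 3: conn=63 S1=31 S2=31 S3=56 S4=31 blocked=[]
Op 4: conn=51 S1=31 S2=31 S3=56 S4=19 blocked=[]
Op 5: conn=79 S1=31 S2=31 S3=56 S4=19 blocked=[]
Op 6: conn=63 S1=15 S2=31 S3=56 S4=19 blocked=[]
Op 7: conn=47 S1=-1 S2=31 S3=56 S4=19 blocked=[1]
Op 8: conn=42 S1=-6 S2=31 S3=56 S4=19 blocked=[1]
Op 9: conn=42 S1=-6 S2=31 S3=72 S4=19 blocked=[1]
Op 10: conn=42 S1=-6 S2=31 S3=87 S4=19 blocked=[1]

Answer: S1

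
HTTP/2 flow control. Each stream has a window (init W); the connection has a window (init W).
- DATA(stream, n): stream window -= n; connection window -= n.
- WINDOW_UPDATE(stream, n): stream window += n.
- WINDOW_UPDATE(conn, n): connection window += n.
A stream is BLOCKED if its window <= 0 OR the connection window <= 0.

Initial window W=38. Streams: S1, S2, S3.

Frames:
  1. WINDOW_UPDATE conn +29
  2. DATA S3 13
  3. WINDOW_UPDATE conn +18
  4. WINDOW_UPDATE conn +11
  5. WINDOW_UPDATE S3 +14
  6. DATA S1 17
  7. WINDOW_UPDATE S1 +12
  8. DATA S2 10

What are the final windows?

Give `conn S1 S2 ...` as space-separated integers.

Op 1: conn=67 S1=38 S2=38 S3=38 blocked=[]
Op 2: conn=54 S1=38 S2=38 S3=25 blocked=[]
Op 3: conn=72 S1=38 S2=38 S3=25 blocked=[]
Op 4: conn=83 S1=38 S2=38 S3=25 blocked=[]
Op 5: conn=83 S1=38 S2=38 S3=39 blocked=[]
Op 6: conn=66 S1=21 S2=38 S3=39 blocked=[]
Op 7: conn=66 S1=33 S2=38 S3=39 blocked=[]
Op 8: conn=56 S1=33 S2=28 S3=39 blocked=[]

Answer: 56 33 28 39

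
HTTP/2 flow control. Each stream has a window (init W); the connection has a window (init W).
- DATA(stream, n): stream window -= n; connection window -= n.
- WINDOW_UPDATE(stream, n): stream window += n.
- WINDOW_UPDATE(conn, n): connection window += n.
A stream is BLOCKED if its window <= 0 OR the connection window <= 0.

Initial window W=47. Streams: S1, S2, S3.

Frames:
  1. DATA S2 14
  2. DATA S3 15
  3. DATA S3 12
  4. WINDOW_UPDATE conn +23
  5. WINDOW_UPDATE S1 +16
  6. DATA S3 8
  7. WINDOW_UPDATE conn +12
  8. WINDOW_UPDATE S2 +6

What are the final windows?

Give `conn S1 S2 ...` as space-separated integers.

Op 1: conn=33 S1=47 S2=33 S3=47 blocked=[]
Op 2: conn=18 S1=47 S2=33 S3=32 blocked=[]
Op 3: conn=6 S1=47 S2=33 S3=20 blocked=[]
Op 4: conn=29 S1=47 S2=33 S3=20 blocked=[]
Op 5: conn=29 S1=63 S2=33 S3=20 blocked=[]
Op 6: conn=21 S1=63 S2=33 S3=12 blocked=[]
Op 7: conn=33 S1=63 S2=33 S3=12 blocked=[]
Op 8: conn=33 S1=63 S2=39 S3=12 blocked=[]

Answer: 33 63 39 12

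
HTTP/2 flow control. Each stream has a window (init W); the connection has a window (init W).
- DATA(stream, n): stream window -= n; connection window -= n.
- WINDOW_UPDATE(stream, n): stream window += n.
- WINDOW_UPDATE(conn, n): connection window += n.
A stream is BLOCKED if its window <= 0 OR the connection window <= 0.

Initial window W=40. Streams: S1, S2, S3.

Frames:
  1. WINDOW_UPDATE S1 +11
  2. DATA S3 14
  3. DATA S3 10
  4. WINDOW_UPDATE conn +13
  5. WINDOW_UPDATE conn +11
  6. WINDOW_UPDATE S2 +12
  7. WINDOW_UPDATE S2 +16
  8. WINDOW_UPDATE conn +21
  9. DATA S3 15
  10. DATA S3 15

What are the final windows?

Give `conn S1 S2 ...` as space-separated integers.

Answer: 31 51 68 -14

Derivation:
Op 1: conn=40 S1=51 S2=40 S3=40 blocked=[]
Op 2: conn=26 S1=51 S2=40 S3=26 blocked=[]
Op 3: conn=16 S1=51 S2=40 S3=16 blocked=[]
Op 4: conn=29 S1=51 S2=40 S3=16 blocked=[]
Op 5: conn=40 S1=51 S2=40 S3=16 blocked=[]
Op 6: conn=40 S1=51 S2=52 S3=16 blocked=[]
Op 7: conn=40 S1=51 S2=68 S3=16 blocked=[]
Op 8: conn=61 S1=51 S2=68 S3=16 blocked=[]
Op 9: conn=46 S1=51 S2=68 S3=1 blocked=[]
Op 10: conn=31 S1=51 S2=68 S3=-14 blocked=[3]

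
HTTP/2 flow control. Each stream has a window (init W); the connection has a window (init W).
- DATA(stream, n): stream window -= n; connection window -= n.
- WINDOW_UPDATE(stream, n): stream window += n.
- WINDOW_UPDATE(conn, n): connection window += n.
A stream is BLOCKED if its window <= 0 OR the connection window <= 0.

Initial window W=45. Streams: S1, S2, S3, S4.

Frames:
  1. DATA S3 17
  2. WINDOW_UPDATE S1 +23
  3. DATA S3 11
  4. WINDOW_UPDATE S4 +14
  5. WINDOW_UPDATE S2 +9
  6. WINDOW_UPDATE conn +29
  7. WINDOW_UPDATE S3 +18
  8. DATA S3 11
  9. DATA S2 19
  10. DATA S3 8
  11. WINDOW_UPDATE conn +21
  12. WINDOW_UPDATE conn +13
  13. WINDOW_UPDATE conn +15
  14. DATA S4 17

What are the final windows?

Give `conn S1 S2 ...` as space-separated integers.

Op 1: conn=28 S1=45 S2=45 S3=28 S4=45 blocked=[]
Op 2: conn=28 S1=68 S2=45 S3=28 S4=45 blocked=[]
Op 3: conn=17 S1=68 S2=45 S3=17 S4=45 blocked=[]
Op 4: conn=17 S1=68 S2=45 S3=17 S4=59 blocked=[]
Op 5: conn=17 S1=68 S2=54 S3=17 S4=59 blocked=[]
Op 6: conn=46 S1=68 S2=54 S3=17 S4=59 blocked=[]
Op 7: conn=46 S1=68 S2=54 S3=35 S4=59 blocked=[]
Op 8: conn=35 S1=68 S2=54 S3=24 S4=59 blocked=[]
Op 9: conn=16 S1=68 S2=35 S3=24 S4=59 blocked=[]
Op 10: conn=8 S1=68 S2=35 S3=16 S4=59 blocked=[]
Op 11: conn=29 S1=68 S2=35 S3=16 S4=59 blocked=[]
Op 12: conn=42 S1=68 S2=35 S3=16 S4=59 blocked=[]
Op 13: conn=57 S1=68 S2=35 S3=16 S4=59 blocked=[]
Op 14: conn=40 S1=68 S2=35 S3=16 S4=42 blocked=[]

Answer: 40 68 35 16 42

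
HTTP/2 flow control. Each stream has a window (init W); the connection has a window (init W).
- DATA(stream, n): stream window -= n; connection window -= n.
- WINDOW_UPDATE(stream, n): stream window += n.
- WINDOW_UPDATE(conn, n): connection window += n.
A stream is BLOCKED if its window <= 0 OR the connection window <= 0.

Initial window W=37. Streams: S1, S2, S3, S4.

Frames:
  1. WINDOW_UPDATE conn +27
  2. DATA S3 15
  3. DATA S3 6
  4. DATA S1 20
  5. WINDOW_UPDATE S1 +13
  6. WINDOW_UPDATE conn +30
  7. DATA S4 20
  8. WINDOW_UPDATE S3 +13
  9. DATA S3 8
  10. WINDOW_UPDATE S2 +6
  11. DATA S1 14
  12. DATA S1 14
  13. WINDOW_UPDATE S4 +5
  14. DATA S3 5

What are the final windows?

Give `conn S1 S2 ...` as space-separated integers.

Answer: -8 2 43 16 22

Derivation:
Op 1: conn=64 S1=37 S2=37 S3=37 S4=37 blocked=[]
Op 2: conn=49 S1=37 S2=37 S3=22 S4=37 blocked=[]
Op 3: conn=43 S1=37 S2=37 S3=16 S4=37 blocked=[]
Op 4: conn=23 S1=17 S2=37 S3=16 S4=37 blocked=[]
Op 5: conn=23 S1=30 S2=37 S3=16 S4=37 blocked=[]
Op 6: conn=53 S1=30 S2=37 S3=16 S4=37 blocked=[]
Op 7: conn=33 S1=30 S2=37 S3=16 S4=17 blocked=[]
Op 8: conn=33 S1=30 S2=37 S3=29 S4=17 blocked=[]
Op 9: conn=25 S1=30 S2=37 S3=21 S4=17 blocked=[]
Op 10: conn=25 S1=30 S2=43 S3=21 S4=17 blocked=[]
Op 11: conn=11 S1=16 S2=43 S3=21 S4=17 blocked=[]
Op 12: conn=-3 S1=2 S2=43 S3=21 S4=17 blocked=[1, 2, 3, 4]
Op 13: conn=-3 S1=2 S2=43 S3=21 S4=22 blocked=[1, 2, 3, 4]
Op 14: conn=-8 S1=2 S2=43 S3=16 S4=22 blocked=[1, 2, 3, 4]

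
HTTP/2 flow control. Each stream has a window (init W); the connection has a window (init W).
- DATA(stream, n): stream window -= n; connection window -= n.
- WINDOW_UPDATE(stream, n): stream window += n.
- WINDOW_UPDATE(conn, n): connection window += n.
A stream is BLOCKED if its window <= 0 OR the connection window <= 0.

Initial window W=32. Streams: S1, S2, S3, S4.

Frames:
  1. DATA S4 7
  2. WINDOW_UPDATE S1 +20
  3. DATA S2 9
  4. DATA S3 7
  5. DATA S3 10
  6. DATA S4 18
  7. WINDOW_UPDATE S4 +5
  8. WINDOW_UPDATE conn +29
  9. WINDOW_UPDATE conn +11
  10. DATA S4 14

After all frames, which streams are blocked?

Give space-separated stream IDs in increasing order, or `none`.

Op 1: conn=25 S1=32 S2=32 S3=32 S4=25 blocked=[]
Op 2: conn=25 S1=52 S2=32 S3=32 S4=25 blocked=[]
Op 3: conn=16 S1=52 S2=23 S3=32 S4=25 blocked=[]
Op 4: conn=9 S1=52 S2=23 S3=25 S4=25 blocked=[]
Op 5: conn=-1 S1=52 S2=23 S3=15 S4=25 blocked=[1, 2, 3, 4]
Op 6: conn=-19 S1=52 S2=23 S3=15 S4=7 blocked=[1, 2, 3, 4]
Op 7: conn=-19 S1=52 S2=23 S3=15 S4=12 blocked=[1, 2, 3, 4]
Op 8: conn=10 S1=52 S2=23 S3=15 S4=12 blocked=[]
Op 9: conn=21 S1=52 S2=23 S3=15 S4=12 blocked=[]
Op 10: conn=7 S1=52 S2=23 S3=15 S4=-2 blocked=[4]

Answer: S4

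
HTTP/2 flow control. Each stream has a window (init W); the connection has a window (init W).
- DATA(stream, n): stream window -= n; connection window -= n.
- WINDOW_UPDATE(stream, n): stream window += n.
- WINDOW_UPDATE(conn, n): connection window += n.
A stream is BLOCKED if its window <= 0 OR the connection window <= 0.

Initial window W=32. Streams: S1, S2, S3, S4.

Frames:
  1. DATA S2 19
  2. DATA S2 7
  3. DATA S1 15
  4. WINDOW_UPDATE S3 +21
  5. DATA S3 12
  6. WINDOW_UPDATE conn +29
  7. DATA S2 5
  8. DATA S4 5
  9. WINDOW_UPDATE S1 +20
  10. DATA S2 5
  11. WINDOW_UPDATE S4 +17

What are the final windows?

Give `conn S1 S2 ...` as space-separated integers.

Answer: -7 37 -4 41 44

Derivation:
Op 1: conn=13 S1=32 S2=13 S3=32 S4=32 blocked=[]
Op 2: conn=6 S1=32 S2=6 S3=32 S4=32 blocked=[]
Op 3: conn=-9 S1=17 S2=6 S3=32 S4=32 blocked=[1, 2, 3, 4]
Op 4: conn=-9 S1=17 S2=6 S3=53 S4=32 blocked=[1, 2, 3, 4]
Op 5: conn=-21 S1=17 S2=6 S3=41 S4=32 blocked=[1, 2, 3, 4]
Op 6: conn=8 S1=17 S2=6 S3=41 S4=32 blocked=[]
Op 7: conn=3 S1=17 S2=1 S3=41 S4=32 blocked=[]
Op 8: conn=-2 S1=17 S2=1 S3=41 S4=27 blocked=[1, 2, 3, 4]
Op 9: conn=-2 S1=37 S2=1 S3=41 S4=27 blocked=[1, 2, 3, 4]
Op 10: conn=-7 S1=37 S2=-4 S3=41 S4=27 blocked=[1, 2, 3, 4]
Op 11: conn=-7 S1=37 S2=-4 S3=41 S4=44 blocked=[1, 2, 3, 4]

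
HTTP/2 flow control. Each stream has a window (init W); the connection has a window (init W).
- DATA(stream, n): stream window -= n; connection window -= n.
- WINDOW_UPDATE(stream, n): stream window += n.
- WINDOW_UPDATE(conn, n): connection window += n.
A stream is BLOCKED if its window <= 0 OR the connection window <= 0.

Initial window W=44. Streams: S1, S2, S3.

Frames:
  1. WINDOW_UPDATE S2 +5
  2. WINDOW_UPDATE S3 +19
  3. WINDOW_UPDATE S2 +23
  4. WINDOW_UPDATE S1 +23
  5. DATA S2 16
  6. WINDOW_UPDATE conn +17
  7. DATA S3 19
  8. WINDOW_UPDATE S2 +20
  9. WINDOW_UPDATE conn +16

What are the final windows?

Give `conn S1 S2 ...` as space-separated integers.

Answer: 42 67 76 44

Derivation:
Op 1: conn=44 S1=44 S2=49 S3=44 blocked=[]
Op 2: conn=44 S1=44 S2=49 S3=63 blocked=[]
Op 3: conn=44 S1=44 S2=72 S3=63 blocked=[]
Op 4: conn=44 S1=67 S2=72 S3=63 blocked=[]
Op 5: conn=28 S1=67 S2=56 S3=63 blocked=[]
Op 6: conn=45 S1=67 S2=56 S3=63 blocked=[]
Op 7: conn=26 S1=67 S2=56 S3=44 blocked=[]
Op 8: conn=26 S1=67 S2=76 S3=44 blocked=[]
Op 9: conn=42 S1=67 S2=76 S3=44 blocked=[]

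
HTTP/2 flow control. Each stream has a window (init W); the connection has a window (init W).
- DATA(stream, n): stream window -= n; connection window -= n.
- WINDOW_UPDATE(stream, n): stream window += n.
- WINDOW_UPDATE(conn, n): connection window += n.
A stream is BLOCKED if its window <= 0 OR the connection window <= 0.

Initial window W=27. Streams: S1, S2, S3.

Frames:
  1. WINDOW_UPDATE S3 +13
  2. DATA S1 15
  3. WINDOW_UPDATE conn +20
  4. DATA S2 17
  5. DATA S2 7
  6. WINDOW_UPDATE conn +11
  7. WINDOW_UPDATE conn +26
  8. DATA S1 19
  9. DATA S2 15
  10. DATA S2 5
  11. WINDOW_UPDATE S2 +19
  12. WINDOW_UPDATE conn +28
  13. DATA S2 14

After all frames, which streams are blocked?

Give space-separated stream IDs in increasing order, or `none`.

Answer: S1 S2

Derivation:
Op 1: conn=27 S1=27 S2=27 S3=40 blocked=[]
Op 2: conn=12 S1=12 S2=27 S3=40 blocked=[]
Op 3: conn=32 S1=12 S2=27 S3=40 blocked=[]
Op 4: conn=15 S1=12 S2=10 S3=40 blocked=[]
Op 5: conn=8 S1=12 S2=3 S3=40 blocked=[]
Op 6: conn=19 S1=12 S2=3 S3=40 blocked=[]
Op 7: conn=45 S1=12 S2=3 S3=40 blocked=[]
Op 8: conn=26 S1=-7 S2=3 S3=40 blocked=[1]
Op 9: conn=11 S1=-7 S2=-12 S3=40 blocked=[1, 2]
Op 10: conn=6 S1=-7 S2=-17 S3=40 blocked=[1, 2]
Op 11: conn=6 S1=-7 S2=2 S3=40 blocked=[1]
Op 12: conn=34 S1=-7 S2=2 S3=40 blocked=[1]
Op 13: conn=20 S1=-7 S2=-12 S3=40 blocked=[1, 2]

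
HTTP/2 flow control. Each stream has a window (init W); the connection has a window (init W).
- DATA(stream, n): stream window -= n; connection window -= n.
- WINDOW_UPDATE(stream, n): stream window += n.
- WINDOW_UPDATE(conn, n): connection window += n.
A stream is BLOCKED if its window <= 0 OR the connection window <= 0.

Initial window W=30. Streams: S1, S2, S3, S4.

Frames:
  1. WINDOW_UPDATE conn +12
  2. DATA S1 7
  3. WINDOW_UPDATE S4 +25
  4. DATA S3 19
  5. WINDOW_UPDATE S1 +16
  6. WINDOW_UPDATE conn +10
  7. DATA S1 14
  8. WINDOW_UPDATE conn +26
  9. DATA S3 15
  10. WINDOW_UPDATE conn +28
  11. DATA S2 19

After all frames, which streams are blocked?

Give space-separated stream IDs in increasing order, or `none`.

Answer: S3

Derivation:
Op 1: conn=42 S1=30 S2=30 S3=30 S4=30 blocked=[]
Op 2: conn=35 S1=23 S2=30 S3=30 S4=30 blocked=[]
Op 3: conn=35 S1=23 S2=30 S3=30 S4=55 blocked=[]
Op 4: conn=16 S1=23 S2=30 S3=11 S4=55 blocked=[]
Op 5: conn=16 S1=39 S2=30 S3=11 S4=55 blocked=[]
Op 6: conn=26 S1=39 S2=30 S3=11 S4=55 blocked=[]
Op 7: conn=12 S1=25 S2=30 S3=11 S4=55 blocked=[]
Op 8: conn=38 S1=25 S2=30 S3=11 S4=55 blocked=[]
Op 9: conn=23 S1=25 S2=30 S3=-4 S4=55 blocked=[3]
Op 10: conn=51 S1=25 S2=30 S3=-4 S4=55 blocked=[3]
Op 11: conn=32 S1=25 S2=11 S3=-4 S4=55 blocked=[3]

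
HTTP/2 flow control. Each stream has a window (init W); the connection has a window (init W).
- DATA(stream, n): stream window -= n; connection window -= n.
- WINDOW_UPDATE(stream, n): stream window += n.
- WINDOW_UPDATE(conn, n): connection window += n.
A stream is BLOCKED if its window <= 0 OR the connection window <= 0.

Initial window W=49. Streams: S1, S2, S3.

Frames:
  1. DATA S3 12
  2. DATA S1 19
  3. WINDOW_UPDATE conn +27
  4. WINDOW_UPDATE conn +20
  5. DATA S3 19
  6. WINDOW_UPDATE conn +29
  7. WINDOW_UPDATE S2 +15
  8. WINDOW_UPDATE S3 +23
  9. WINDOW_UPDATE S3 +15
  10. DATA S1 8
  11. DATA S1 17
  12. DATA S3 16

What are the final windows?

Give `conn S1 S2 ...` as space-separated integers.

Answer: 34 5 64 40

Derivation:
Op 1: conn=37 S1=49 S2=49 S3=37 blocked=[]
Op 2: conn=18 S1=30 S2=49 S3=37 blocked=[]
Op 3: conn=45 S1=30 S2=49 S3=37 blocked=[]
Op 4: conn=65 S1=30 S2=49 S3=37 blocked=[]
Op 5: conn=46 S1=30 S2=49 S3=18 blocked=[]
Op 6: conn=75 S1=30 S2=49 S3=18 blocked=[]
Op 7: conn=75 S1=30 S2=64 S3=18 blocked=[]
Op 8: conn=75 S1=30 S2=64 S3=41 blocked=[]
Op 9: conn=75 S1=30 S2=64 S3=56 blocked=[]
Op 10: conn=67 S1=22 S2=64 S3=56 blocked=[]
Op 11: conn=50 S1=5 S2=64 S3=56 blocked=[]
Op 12: conn=34 S1=5 S2=64 S3=40 blocked=[]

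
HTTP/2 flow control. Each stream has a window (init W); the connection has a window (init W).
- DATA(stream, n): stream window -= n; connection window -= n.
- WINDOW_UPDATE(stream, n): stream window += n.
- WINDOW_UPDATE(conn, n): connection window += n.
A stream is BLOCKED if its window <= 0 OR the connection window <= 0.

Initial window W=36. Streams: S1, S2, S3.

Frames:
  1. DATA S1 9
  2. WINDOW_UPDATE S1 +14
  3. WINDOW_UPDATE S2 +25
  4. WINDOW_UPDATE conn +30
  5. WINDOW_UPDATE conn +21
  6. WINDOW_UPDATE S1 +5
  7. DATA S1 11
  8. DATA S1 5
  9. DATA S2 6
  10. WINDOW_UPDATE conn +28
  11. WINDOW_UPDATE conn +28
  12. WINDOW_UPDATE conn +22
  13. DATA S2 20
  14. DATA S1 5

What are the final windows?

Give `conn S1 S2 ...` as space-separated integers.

Op 1: conn=27 S1=27 S2=36 S3=36 blocked=[]
Op 2: conn=27 S1=41 S2=36 S3=36 blocked=[]
Op 3: conn=27 S1=41 S2=61 S3=36 blocked=[]
Op 4: conn=57 S1=41 S2=61 S3=36 blocked=[]
Op 5: conn=78 S1=41 S2=61 S3=36 blocked=[]
Op 6: conn=78 S1=46 S2=61 S3=36 blocked=[]
Op 7: conn=67 S1=35 S2=61 S3=36 blocked=[]
Op 8: conn=62 S1=30 S2=61 S3=36 blocked=[]
Op 9: conn=56 S1=30 S2=55 S3=36 blocked=[]
Op 10: conn=84 S1=30 S2=55 S3=36 blocked=[]
Op 11: conn=112 S1=30 S2=55 S3=36 blocked=[]
Op 12: conn=134 S1=30 S2=55 S3=36 blocked=[]
Op 13: conn=114 S1=30 S2=35 S3=36 blocked=[]
Op 14: conn=109 S1=25 S2=35 S3=36 blocked=[]

Answer: 109 25 35 36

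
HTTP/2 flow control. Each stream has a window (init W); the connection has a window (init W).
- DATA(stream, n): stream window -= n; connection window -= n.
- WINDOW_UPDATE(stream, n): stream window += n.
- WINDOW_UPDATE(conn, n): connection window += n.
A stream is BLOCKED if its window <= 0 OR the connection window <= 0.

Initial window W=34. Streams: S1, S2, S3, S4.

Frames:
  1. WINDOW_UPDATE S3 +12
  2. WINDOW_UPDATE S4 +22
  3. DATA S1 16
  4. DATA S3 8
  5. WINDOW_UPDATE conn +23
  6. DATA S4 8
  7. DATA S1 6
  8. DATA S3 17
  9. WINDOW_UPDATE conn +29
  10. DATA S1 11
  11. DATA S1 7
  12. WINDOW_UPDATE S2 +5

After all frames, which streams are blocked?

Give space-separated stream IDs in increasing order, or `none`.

Answer: S1

Derivation:
Op 1: conn=34 S1=34 S2=34 S3=46 S4=34 blocked=[]
Op 2: conn=34 S1=34 S2=34 S3=46 S4=56 blocked=[]
Op 3: conn=18 S1=18 S2=34 S3=46 S4=56 blocked=[]
Op 4: conn=10 S1=18 S2=34 S3=38 S4=56 blocked=[]
Op 5: conn=33 S1=18 S2=34 S3=38 S4=56 blocked=[]
Op 6: conn=25 S1=18 S2=34 S3=38 S4=48 blocked=[]
Op 7: conn=19 S1=12 S2=34 S3=38 S4=48 blocked=[]
Op 8: conn=2 S1=12 S2=34 S3=21 S4=48 blocked=[]
Op 9: conn=31 S1=12 S2=34 S3=21 S4=48 blocked=[]
Op 10: conn=20 S1=1 S2=34 S3=21 S4=48 blocked=[]
Op 11: conn=13 S1=-6 S2=34 S3=21 S4=48 blocked=[1]
Op 12: conn=13 S1=-6 S2=39 S3=21 S4=48 blocked=[1]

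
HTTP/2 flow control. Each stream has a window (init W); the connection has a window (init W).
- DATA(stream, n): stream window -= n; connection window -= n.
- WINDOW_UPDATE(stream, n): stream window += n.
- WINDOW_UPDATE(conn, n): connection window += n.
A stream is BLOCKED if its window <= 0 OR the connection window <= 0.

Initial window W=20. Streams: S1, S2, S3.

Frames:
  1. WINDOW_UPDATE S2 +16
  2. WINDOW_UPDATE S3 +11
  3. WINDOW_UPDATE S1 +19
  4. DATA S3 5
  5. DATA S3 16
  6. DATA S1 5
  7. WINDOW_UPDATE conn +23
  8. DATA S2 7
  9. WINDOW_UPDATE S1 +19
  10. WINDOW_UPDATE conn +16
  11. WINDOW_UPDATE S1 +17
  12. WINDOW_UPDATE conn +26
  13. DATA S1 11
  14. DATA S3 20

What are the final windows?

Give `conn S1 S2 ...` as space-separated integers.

Answer: 21 59 29 -10

Derivation:
Op 1: conn=20 S1=20 S2=36 S3=20 blocked=[]
Op 2: conn=20 S1=20 S2=36 S3=31 blocked=[]
Op 3: conn=20 S1=39 S2=36 S3=31 blocked=[]
Op 4: conn=15 S1=39 S2=36 S3=26 blocked=[]
Op 5: conn=-1 S1=39 S2=36 S3=10 blocked=[1, 2, 3]
Op 6: conn=-6 S1=34 S2=36 S3=10 blocked=[1, 2, 3]
Op 7: conn=17 S1=34 S2=36 S3=10 blocked=[]
Op 8: conn=10 S1=34 S2=29 S3=10 blocked=[]
Op 9: conn=10 S1=53 S2=29 S3=10 blocked=[]
Op 10: conn=26 S1=53 S2=29 S3=10 blocked=[]
Op 11: conn=26 S1=70 S2=29 S3=10 blocked=[]
Op 12: conn=52 S1=70 S2=29 S3=10 blocked=[]
Op 13: conn=41 S1=59 S2=29 S3=10 blocked=[]
Op 14: conn=21 S1=59 S2=29 S3=-10 blocked=[3]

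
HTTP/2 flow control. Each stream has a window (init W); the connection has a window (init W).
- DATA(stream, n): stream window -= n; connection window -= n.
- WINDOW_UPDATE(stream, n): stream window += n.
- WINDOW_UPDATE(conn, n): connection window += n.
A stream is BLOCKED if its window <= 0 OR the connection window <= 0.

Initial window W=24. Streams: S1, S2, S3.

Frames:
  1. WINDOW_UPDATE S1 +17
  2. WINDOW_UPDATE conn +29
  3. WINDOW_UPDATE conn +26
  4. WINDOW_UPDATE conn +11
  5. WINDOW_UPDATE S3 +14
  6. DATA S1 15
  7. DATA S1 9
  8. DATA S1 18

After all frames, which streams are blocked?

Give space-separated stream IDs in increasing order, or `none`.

Answer: S1

Derivation:
Op 1: conn=24 S1=41 S2=24 S3=24 blocked=[]
Op 2: conn=53 S1=41 S2=24 S3=24 blocked=[]
Op 3: conn=79 S1=41 S2=24 S3=24 blocked=[]
Op 4: conn=90 S1=41 S2=24 S3=24 blocked=[]
Op 5: conn=90 S1=41 S2=24 S3=38 blocked=[]
Op 6: conn=75 S1=26 S2=24 S3=38 blocked=[]
Op 7: conn=66 S1=17 S2=24 S3=38 blocked=[]
Op 8: conn=48 S1=-1 S2=24 S3=38 blocked=[1]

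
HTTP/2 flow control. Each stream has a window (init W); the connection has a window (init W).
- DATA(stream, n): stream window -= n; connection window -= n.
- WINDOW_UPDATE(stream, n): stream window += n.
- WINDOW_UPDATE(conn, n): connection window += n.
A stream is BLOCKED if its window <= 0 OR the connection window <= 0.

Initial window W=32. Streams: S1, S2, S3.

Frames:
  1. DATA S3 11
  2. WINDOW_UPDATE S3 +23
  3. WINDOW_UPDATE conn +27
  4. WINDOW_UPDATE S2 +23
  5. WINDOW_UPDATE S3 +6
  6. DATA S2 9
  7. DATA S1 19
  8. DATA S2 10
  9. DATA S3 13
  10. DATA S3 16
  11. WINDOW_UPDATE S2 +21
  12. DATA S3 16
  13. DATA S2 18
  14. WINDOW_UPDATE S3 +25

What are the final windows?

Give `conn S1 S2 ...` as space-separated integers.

Answer: -53 13 39 30

Derivation:
Op 1: conn=21 S1=32 S2=32 S3=21 blocked=[]
Op 2: conn=21 S1=32 S2=32 S3=44 blocked=[]
Op 3: conn=48 S1=32 S2=32 S3=44 blocked=[]
Op 4: conn=48 S1=32 S2=55 S3=44 blocked=[]
Op 5: conn=48 S1=32 S2=55 S3=50 blocked=[]
Op 6: conn=39 S1=32 S2=46 S3=50 blocked=[]
Op 7: conn=20 S1=13 S2=46 S3=50 blocked=[]
Op 8: conn=10 S1=13 S2=36 S3=50 blocked=[]
Op 9: conn=-3 S1=13 S2=36 S3=37 blocked=[1, 2, 3]
Op 10: conn=-19 S1=13 S2=36 S3=21 blocked=[1, 2, 3]
Op 11: conn=-19 S1=13 S2=57 S3=21 blocked=[1, 2, 3]
Op 12: conn=-35 S1=13 S2=57 S3=5 blocked=[1, 2, 3]
Op 13: conn=-53 S1=13 S2=39 S3=5 blocked=[1, 2, 3]
Op 14: conn=-53 S1=13 S2=39 S3=30 blocked=[1, 2, 3]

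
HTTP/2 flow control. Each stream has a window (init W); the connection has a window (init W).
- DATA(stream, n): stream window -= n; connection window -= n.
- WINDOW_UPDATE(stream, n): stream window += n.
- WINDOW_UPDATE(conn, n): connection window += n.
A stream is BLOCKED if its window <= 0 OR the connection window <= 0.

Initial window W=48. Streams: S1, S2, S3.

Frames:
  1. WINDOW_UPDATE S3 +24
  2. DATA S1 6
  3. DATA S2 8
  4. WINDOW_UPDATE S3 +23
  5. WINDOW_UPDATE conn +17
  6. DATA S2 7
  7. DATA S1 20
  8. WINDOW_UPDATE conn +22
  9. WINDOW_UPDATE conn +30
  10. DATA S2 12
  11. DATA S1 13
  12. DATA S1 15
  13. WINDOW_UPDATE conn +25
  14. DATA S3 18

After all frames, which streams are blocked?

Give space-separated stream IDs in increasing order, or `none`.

Op 1: conn=48 S1=48 S2=48 S3=72 blocked=[]
Op 2: conn=42 S1=42 S2=48 S3=72 blocked=[]
Op 3: conn=34 S1=42 S2=40 S3=72 blocked=[]
Op 4: conn=34 S1=42 S2=40 S3=95 blocked=[]
Op 5: conn=51 S1=42 S2=40 S3=95 blocked=[]
Op 6: conn=44 S1=42 S2=33 S3=95 blocked=[]
Op 7: conn=24 S1=22 S2=33 S3=95 blocked=[]
Op 8: conn=46 S1=22 S2=33 S3=95 blocked=[]
Op 9: conn=76 S1=22 S2=33 S3=95 blocked=[]
Op 10: conn=64 S1=22 S2=21 S3=95 blocked=[]
Op 11: conn=51 S1=9 S2=21 S3=95 blocked=[]
Op 12: conn=36 S1=-6 S2=21 S3=95 blocked=[1]
Op 13: conn=61 S1=-6 S2=21 S3=95 blocked=[1]
Op 14: conn=43 S1=-6 S2=21 S3=77 blocked=[1]

Answer: S1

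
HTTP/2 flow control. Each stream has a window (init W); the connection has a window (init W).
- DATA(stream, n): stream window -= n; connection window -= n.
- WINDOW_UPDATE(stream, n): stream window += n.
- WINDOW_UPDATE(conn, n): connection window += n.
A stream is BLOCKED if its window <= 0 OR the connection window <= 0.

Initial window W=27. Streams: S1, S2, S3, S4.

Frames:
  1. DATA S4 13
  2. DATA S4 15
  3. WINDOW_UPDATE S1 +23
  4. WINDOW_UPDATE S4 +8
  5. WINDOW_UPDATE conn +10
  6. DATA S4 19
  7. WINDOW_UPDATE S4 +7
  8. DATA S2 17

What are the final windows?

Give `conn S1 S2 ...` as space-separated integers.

Op 1: conn=14 S1=27 S2=27 S3=27 S4=14 blocked=[]
Op 2: conn=-1 S1=27 S2=27 S3=27 S4=-1 blocked=[1, 2, 3, 4]
Op 3: conn=-1 S1=50 S2=27 S3=27 S4=-1 blocked=[1, 2, 3, 4]
Op 4: conn=-1 S1=50 S2=27 S3=27 S4=7 blocked=[1, 2, 3, 4]
Op 5: conn=9 S1=50 S2=27 S3=27 S4=7 blocked=[]
Op 6: conn=-10 S1=50 S2=27 S3=27 S4=-12 blocked=[1, 2, 3, 4]
Op 7: conn=-10 S1=50 S2=27 S3=27 S4=-5 blocked=[1, 2, 3, 4]
Op 8: conn=-27 S1=50 S2=10 S3=27 S4=-5 blocked=[1, 2, 3, 4]

Answer: -27 50 10 27 -5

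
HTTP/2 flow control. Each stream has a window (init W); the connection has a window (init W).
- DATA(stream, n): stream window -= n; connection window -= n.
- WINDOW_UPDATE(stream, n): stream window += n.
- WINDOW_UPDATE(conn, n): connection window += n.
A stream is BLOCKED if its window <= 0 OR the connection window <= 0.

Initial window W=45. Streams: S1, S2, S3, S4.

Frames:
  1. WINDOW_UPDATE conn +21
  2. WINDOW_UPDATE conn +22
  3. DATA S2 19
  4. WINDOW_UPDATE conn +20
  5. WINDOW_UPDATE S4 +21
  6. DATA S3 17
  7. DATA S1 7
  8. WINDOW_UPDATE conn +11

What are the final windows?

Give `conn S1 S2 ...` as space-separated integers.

Answer: 76 38 26 28 66

Derivation:
Op 1: conn=66 S1=45 S2=45 S3=45 S4=45 blocked=[]
Op 2: conn=88 S1=45 S2=45 S3=45 S4=45 blocked=[]
Op 3: conn=69 S1=45 S2=26 S3=45 S4=45 blocked=[]
Op 4: conn=89 S1=45 S2=26 S3=45 S4=45 blocked=[]
Op 5: conn=89 S1=45 S2=26 S3=45 S4=66 blocked=[]
Op 6: conn=72 S1=45 S2=26 S3=28 S4=66 blocked=[]
Op 7: conn=65 S1=38 S2=26 S3=28 S4=66 blocked=[]
Op 8: conn=76 S1=38 S2=26 S3=28 S4=66 blocked=[]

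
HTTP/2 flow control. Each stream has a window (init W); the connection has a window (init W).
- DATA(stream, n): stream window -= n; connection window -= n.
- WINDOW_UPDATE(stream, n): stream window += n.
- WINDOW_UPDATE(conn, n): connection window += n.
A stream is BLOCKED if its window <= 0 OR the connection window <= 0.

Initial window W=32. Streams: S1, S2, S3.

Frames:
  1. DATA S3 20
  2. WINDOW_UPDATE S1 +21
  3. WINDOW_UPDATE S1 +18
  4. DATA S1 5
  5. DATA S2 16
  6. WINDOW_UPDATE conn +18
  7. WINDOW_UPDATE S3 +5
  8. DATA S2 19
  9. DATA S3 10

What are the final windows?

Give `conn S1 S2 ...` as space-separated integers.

Answer: -20 66 -3 7

Derivation:
Op 1: conn=12 S1=32 S2=32 S3=12 blocked=[]
Op 2: conn=12 S1=53 S2=32 S3=12 blocked=[]
Op 3: conn=12 S1=71 S2=32 S3=12 blocked=[]
Op 4: conn=7 S1=66 S2=32 S3=12 blocked=[]
Op 5: conn=-9 S1=66 S2=16 S3=12 blocked=[1, 2, 3]
Op 6: conn=9 S1=66 S2=16 S3=12 blocked=[]
Op 7: conn=9 S1=66 S2=16 S3=17 blocked=[]
Op 8: conn=-10 S1=66 S2=-3 S3=17 blocked=[1, 2, 3]
Op 9: conn=-20 S1=66 S2=-3 S3=7 blocked=[1, 2, 3]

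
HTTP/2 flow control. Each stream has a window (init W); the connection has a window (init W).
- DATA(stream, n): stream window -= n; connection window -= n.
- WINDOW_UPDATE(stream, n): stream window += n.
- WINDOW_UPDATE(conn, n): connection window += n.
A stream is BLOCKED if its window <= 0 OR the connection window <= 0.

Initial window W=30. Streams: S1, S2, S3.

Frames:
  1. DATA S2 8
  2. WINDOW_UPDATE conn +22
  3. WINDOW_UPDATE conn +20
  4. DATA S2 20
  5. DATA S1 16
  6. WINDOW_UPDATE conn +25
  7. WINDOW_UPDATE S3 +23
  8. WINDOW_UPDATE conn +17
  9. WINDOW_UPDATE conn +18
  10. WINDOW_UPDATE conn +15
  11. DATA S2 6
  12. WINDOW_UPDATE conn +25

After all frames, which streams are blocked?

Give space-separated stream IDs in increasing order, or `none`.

Answer: S2

Derivation:
Op 1: conn=22 S1=30 S2=22 S3=30 blocked=[]
Op 2: conn=44 S1=30 S2=22 S3=30 blocked=[]
Op 3: conn=64 S1=30 S2=22 S3=30 blocked=[]
Op 4: conn=44 S1=30 S2=2 S3=30 blocked=[]
Op 5: conn=28 S1=14 S2=2 S3=30 blocked=[]
Op 6: conn=53 S1=14 S2=2 S3=30 blocked=[]
Op 7: conn=53 S1=14 S2=2 S3=53 blocked=[]
Op 8: conn=70 S1=14 S2=2 S3=53 blocked=[]
Op 9: conn=88 S1=14 S2=2 S3=53 blocked=[]
Op 10: conn=103 S1=14 S2=2 S3=53 blocked=[]
Op 11: conn=97 S1=14 S2=-4 S3=53 blocked=[2]
Op 12: conn=122 S1=14 S2=-4 S3=53 blocked=[2]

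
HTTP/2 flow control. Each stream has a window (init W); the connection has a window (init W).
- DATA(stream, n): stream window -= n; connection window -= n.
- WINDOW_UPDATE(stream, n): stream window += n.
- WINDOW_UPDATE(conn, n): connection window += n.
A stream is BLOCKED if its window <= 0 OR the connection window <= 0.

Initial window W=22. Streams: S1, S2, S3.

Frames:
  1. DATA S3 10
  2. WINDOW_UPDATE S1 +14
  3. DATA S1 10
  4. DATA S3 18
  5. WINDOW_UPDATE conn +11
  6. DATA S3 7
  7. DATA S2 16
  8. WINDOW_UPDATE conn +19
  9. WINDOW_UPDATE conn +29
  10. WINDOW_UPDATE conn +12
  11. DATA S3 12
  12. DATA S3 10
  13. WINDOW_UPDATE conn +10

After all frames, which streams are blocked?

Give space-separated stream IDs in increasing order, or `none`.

Answer: S3

Derivation:
Op 1: conn=12 S1=22 S2=22 S3=12 blocked=[]
Op 2: conn=12 S1=36 S2=22 S3=12 blocked=[]
Op 3: conn=2 S1=26 S2=22 S3=12 blocked=[]
Op 4: conn=-16 S1=26 S2=22 S3=-6 blocked=[1, 2, 3]
Op 5: conn=-5 S1=26 S2=22 S3=-6 blocked=[1, 2, 3]
Op 6: conn=-12 S1=26 S2=22 S3=-13 blocked=[1, 2, 3]
Op 7: conn=-28 S1=26 S2=6 S3=-13 blocked=[1, 2, 3]
Op 8: conn=-9 S1=26 S2=6 S3=-13 blocked=[1, 2, 3]
Op 9: conn=20 S1=26 S2=6 S3=-13 blocked=[3]
Op 10: conn=32 S1=26 S2=6 S3=-13 blocked=[3]
Op 11: conn=20 S1=26 S2=6 S3=-25 blocked=[3]
Op 12: conn=10 S1=26 S2=6 S3=-35 blocked=[3]
Op 13: conn=20 S1=26 S2=6 S3=-35 blocked=[3]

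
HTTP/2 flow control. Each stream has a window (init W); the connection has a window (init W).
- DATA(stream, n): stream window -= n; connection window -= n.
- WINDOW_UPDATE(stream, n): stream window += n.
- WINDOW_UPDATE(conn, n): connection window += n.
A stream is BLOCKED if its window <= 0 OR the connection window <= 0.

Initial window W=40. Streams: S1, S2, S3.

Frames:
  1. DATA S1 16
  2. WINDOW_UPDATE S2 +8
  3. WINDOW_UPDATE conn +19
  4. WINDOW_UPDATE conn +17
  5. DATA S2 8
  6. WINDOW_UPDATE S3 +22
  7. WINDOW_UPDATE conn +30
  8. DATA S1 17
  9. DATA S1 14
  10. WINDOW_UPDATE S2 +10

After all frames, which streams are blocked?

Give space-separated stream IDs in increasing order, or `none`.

Answer: S1

Derivation:
Op 1: conn=24 S1=24 S2=40 S3=40 blocked=[]
Op 2: conn=24 S1=24 S2=48 S3=40 blocked=[]
Op 3: conn=43 S1=24 S2=48 S3=40 blocked=[]
Op 4: conn=60 S1=24 S2=48 S3=40 blocked=[]
Op 5: conn=52 S1=24 S2=40 S3=40 blocked=[]
Op 6: conn=52 S1=24 S2=40 S3=62 blocked=[]
Op 7: conn=82 S1=24 S2=40 S3=62 blocked=[]
Op 8: conn=65 S1=7 S2=40 S3=62 blocked=[]
Op 9: conn=51 S1=-7 S2=40 S3=62 blocked=[1]
Op 10: conn=51 S1=-7 S2=50 S3=62 blocked=[1]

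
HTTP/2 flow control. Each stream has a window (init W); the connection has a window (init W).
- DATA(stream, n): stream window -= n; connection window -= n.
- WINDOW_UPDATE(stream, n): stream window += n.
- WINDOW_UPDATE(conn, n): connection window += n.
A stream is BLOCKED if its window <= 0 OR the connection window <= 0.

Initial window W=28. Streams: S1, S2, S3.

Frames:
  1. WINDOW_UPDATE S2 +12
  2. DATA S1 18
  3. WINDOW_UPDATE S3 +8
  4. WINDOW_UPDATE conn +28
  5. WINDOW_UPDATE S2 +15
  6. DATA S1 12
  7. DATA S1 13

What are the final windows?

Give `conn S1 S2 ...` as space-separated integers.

Op 1: conn=28 S1=28 S2=40 S3=28 blocked=[]
Op 2: conn=10 S1=10 S2=40 S3=28 blocked=[]
Op 3: conn=10 S1=10 S2=40 S3=36 blocked=[]
Op 4: conn=38 S1=10 S2=40 S3=36 blocked=[]
Op 5: conn=38 S1=10 S2=55 S3=36 blocked=[]
Op 6: conn=26 S1=-2 S2=55 S3=36 blocked=[1]
Op 7: conn=13 S1=-15 S2=55 S3=36 blocked=[1]

Answer: 13 -15 55 36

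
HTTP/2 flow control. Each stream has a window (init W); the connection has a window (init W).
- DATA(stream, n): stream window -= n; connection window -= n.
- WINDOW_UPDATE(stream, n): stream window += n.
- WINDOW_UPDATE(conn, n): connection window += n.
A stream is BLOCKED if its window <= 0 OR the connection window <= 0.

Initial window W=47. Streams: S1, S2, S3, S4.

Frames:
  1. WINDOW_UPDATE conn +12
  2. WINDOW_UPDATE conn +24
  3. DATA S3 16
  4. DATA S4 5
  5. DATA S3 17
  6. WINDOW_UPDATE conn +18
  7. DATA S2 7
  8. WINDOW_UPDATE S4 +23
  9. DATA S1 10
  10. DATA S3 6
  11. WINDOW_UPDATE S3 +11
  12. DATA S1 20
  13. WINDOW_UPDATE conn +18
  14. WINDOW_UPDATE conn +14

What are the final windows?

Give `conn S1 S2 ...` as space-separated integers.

Op 1: conn=59 S1=47 S2=47 S3=47 S4=47 blocked=[]
Op 2: conn=83 S1=47 S2=47 S3=47 S4=47 blocked=[]
Op 3: conn=67 S1=47 S2=47 S3=31 S4=47 blocked=[]
Op 4: conn=62 S1=47 S2=47 S3=31 S4=42 blocked=[]
Op 5: conn=45 S1=47 S2=47 S3=14 S4=42 blocked=[]
Op 6: conn=63 S1=47 S2=47 S3=14 S4=42 blocked=[]
Op 7: conn=56 S1=47 S2=40 S3=14 S4=42 blocked=[]
Op 8: conn=56 S1=47 S2=40 S3=14 S4=65 blocked=[]
Op 9: conn=46 S1=37 S2=40 S3=14 S4=65 blocked=[]
Op 10: conn=40 S1=37 S2=40 S3=8 S4=65 blocked=[]
Op 11: conn=40 S1=37 S2=40 S3=19 S4=65 blocked=[]
Op 12: conn=20 S1=17 S2=40 S3=19 S4=65 blocked=[]
Op 13: conn=38 S1=17 S2=40 S3=19 S4=65 blocked=[]
Op 14: conn=52 S1=17 S2=40 S3=19 S4=65 blocked=[]

Answer: 52 17 40 19 65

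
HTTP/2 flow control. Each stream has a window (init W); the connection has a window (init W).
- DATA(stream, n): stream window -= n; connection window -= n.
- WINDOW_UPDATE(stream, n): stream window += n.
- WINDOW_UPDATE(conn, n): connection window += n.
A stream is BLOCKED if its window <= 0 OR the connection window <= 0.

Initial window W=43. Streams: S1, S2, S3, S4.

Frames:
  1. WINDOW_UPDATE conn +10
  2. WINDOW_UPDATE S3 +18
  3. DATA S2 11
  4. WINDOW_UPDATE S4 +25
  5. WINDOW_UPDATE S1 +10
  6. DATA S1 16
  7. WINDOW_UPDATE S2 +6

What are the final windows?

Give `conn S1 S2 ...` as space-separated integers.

Answer: 26 37 38 61 68

Derivation:
Op 1: conn=53 S1=43 S2=43 S3=43 S4=43 blocked=[]
Op 2: conn=53 S1=43 S2=43 S3=61 S4=43 blocked=[]
Op 3: conn=42 S1=43 S2=32 S3=61 S4=43 blocked=[]
Op 4: conn=42 S1=43 S2=32 S3=61 S4=68 blocked=[]
Op 5: conn=42 S1=53 S2=32 S3=61 S4=68 blocked=[]
Op 6: conn=26 S1=37 S2=32 S3=61 S4=68 blocked=[]
Op 7: conn=26 S1=37 S2=38 S3=61 S4=68 blocked=[]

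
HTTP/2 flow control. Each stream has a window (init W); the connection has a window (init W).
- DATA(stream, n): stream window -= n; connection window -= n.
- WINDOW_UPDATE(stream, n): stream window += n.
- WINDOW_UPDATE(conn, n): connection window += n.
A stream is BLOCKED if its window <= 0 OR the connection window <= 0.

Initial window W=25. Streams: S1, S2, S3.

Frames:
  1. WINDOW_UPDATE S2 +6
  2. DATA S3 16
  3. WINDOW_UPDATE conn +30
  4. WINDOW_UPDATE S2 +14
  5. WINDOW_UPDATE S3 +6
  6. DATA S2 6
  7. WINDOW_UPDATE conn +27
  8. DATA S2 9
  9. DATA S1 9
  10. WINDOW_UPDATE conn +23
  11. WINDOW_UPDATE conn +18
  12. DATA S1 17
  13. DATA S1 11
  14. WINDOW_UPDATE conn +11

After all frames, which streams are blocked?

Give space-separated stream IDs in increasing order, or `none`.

Op 1: conn=25 S1=25 S2=31 S3=25 blocked=[]
Op 2: conn=9 S1=25 S2=31 S3=9 blocked=[]
Op 3: conn=39 S1=25 S2=31 S3=9 blocked=[]
Op 4: conn=39 S1=25 S2=45 S3=9 blocked=[]
Op 5: conn=39 S1=25 S2=45 S3=15 blocked=[]
Op 6: conn=33 S1=25 S2=39 S3=15 blocked=[]
Op 7: conn=60 S1=25 S2=39 S3=15 blocked=[]
Op 8: conn=51 S1=25 S2=30 S3=15 blocked=[]
Op 9: conn=42 S1=16 S2=30 S3=15 blocked=[]
Op 10: conn=65 S1=16 S2=30 S3=15 blocked=[]
Op 11: conn=83 S1=16 S2=30 S3=15 blocked=[]
Op 12: conn=66 S1=-1 S2=30 S3=15 blocked=[1]
Op 13: conn=55 S1=-12 S2=30 S3=15 blocked=[1]
Op 14: conn=66 S1=-12 S2=30 S3=15 blocked=[1]

Answer: S1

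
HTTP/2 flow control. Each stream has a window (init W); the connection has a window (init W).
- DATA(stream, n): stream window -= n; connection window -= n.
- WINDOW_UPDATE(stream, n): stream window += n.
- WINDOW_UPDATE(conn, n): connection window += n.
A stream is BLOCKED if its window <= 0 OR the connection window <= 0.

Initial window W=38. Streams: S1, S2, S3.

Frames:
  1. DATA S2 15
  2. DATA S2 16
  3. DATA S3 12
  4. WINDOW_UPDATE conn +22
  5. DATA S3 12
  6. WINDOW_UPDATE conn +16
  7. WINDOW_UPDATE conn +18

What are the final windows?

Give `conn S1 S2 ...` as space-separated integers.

Answer: 39 38 7 14

Derivation:
Op 1: conn=23 S1=38 S2=23 S3=38 blocked=[]
Op 2: conn=7 S1=38 S2=7 S3=38 blocked=[]
Op 3: conn=-5 S1=38 S2=7 S3=26 blocked=[1, 2, 3]
Op 4: conn=17 S1=38 S2=7 S3=26 blocked=[]
Op 5: conn=5 S1=38 S2=7 S3=14 blocked=[]
Op 6: conn=21 S1=38 S2=7 S3=14 blocked=[]
Op 7: conn=39 S1=38 S2=7 S3=14 blocked=[]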